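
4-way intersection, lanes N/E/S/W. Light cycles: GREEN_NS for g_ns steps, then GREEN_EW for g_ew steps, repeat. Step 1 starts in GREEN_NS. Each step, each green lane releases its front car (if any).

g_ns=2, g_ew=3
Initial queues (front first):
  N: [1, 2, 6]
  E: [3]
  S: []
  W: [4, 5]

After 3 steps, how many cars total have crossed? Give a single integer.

Answer: 4

Derivation:
Step 1 [NS]: N:car1-GO,E:wait,S:empty,W:wait | queues: N=2 E=1 S=0 W=2
Step 2 [NS]: N:car2-GO,E:wait,S:empty,W:wait | queues: N=1 E=1 S=0 W=2
Step 3 [EW]: N:wait,E:car3-GO,S:wait,W:car4-GO | queues: N=1 E=0 S=0 W=1
Cars crossed by step 3: 4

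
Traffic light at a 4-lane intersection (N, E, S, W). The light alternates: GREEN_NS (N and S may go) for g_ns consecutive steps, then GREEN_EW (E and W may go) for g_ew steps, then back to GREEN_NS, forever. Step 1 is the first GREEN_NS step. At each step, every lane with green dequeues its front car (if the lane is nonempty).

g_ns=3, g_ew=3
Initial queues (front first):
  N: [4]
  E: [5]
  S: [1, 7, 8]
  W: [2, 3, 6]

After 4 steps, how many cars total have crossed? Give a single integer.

Answer: 6

Derivation:
Step 1 [NS]: N:car4-GO,E:wait,S:car1-GO,W:wait | queues: N=0 E=1 S=2 W=3
Step 2 [NS]: N:empty,E:wait,S:car7-GO,W:wait | queues: N=0 E=1 S=1 W=3
Step 3 [NS]: N:empty,E:wait,S:car8-GO,W:wait | queues: N=0 E=1 S=0 W=3
Step 4 [EW]: N:wait,E:car5-GO,S:wait,W:car2-GO | queues: N=0 E=0 S=0 W=2
Cars crossed by step 4: 6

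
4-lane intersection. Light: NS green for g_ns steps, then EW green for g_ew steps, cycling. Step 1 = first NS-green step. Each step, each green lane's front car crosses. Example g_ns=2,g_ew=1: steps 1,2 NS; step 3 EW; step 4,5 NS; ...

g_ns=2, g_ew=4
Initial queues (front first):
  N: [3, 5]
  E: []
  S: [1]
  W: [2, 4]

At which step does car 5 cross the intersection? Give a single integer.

Step 1 [NS]: N:car3-GO,E:wait,S:car1-GO,W:wait | queues: N=1 E=0 S=0 W=2
Step 2 [NS]: N:car5-GO,E:wait,S:empty,W:wait | queues: N=0 E=0 S=0 W=2
Step 3 [EW]: N:wait,E:empty,S:wait,W:car2-GO | queues: N=0 E=0 S=0 W=1
Step 4 [EW]: N:wait,E:empty,S:wait,W:car4-GO | queues: N=0 E=0 S=0 W=0
Car 5 crosses at step 2

2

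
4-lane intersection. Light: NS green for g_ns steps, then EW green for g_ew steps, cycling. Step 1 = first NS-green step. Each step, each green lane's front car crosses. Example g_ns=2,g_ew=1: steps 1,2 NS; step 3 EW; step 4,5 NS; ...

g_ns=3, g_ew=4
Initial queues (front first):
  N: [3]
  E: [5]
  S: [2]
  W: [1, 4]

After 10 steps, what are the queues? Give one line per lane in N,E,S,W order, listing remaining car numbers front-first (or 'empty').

Step 1 [NS]: N:car3-GO,E:wait,S:car2-GO,W:wait | queues: N=0 E=1 S=0 W=2
Step 2 [NS]: N:empty,E:wait,S:empty,W:wait | queues: N=0 E=1 S=0 W=2
Step 3 [NS]: N:empty,E:wait,S:empty,W:wait | queues: N=0 E=1 S=0 W=2
Step 4 [EW]: N:wait,E:car5-GO,S:wait,W:car1-GO | queues: N=0 E=0 S=0 W=1
Step 5 [EW]: N:wait,E:empty,S:wait,W:car4-GO | queues: N=0 E=0 S=0 W=0

N: empty
E: empty
S: empty
W: empty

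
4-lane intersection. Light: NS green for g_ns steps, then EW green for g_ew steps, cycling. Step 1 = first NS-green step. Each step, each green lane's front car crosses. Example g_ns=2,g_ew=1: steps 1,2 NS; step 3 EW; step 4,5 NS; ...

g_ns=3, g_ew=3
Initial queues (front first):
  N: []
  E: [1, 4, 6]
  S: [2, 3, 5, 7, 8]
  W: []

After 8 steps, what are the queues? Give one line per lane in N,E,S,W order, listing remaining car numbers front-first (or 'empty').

Step 1 [NS]: N:empty,E:wait,S:car2-GO,W:wait | queues: N=0 E=3 S=4 W=0
Step 2 [NS]: N:empty,E:wait,S:car3-GO,W:wait | queues: N=0 E=3 S=3 W=0
Step 3 [NS]: N:empty,E:wait,S:car5-GO,W:wait | queues: N=0 E=3 S=2 W=0
Step 4 [EW]: N:wait,E:car1-GO,S:wait,W:empty | queues: N=0 E=2 S=2 W=0
Step 5 [EW]: N:wait,E:car4-GO,S:wait,W:empty | queues: N=0 E=1 S=2 W=0
Step 6 [EW]: N:wait,E:car6-GO,S:wait,W:empty | queues: N=0 E=0 S=2 W=0
Step 7 [NS]: N:empty,E:wait,S:car7-GO,W:wait | queues: N=0 E=0 S=1 W=0
Step 8 [NS]: N:empty,E:wait,S:car8-GO,W:wait | queues: N=0 E=0 S=0 W=0

N: empty
E: empty
S: empty
W: empty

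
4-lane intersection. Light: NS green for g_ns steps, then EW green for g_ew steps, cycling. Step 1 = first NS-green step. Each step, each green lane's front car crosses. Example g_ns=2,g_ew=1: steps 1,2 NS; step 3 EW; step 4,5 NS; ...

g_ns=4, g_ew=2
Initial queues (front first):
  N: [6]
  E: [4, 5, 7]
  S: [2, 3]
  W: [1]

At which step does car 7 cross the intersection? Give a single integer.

Step 1 [NS]: N:car6-GO,E:wait,S:car2-GO,W:wait | queues: N=0 E=3 S=1 W=1
Step 2 [NS]: N:empty,E:wait,S:car3-GO,W:wait | queues: N=0 E=3 S=0 W=1
Step 3 [NS]: N:empty,E:wait,S:empty,W:wait | queues: N=0 E=3 S=0 W=1
Step 4 [NS]: N:empty,E:wait,S:empty,W:wait | queues: N=0 E=3 S=0 W=1
Step 5 [EW]: N:wait,E:car4-GO,S:wait,W:car1-GO | queues: N=0 E=2 S=0 W=0
Step 6 [EW]: N:wait,E:car5-GO,S:wait,W:empty | queues: N=0 E=1 S=0 W=0
Step 7 [NS]: N:empty,E:wait,S:empty,W:wait | queues: N=0 E=1 S=0 W=0
Step 8 [NS]: N:empty,E:wait,S:empty,W:wait | queues: N=0 E=1 S=0 W=0
Step 9 [NS]: N:empty,E:wait,S:empty,W:wait | queues: N=0 E=1 S=0 W=0
Step 10 [NS]: N:empty,E:wait,S:empty,W:wait | queues: N=0 E=1 S=0 W=0
Step 11 [EW]: N:wait,E:car7-GO,S:wait,W:empty | queues: N=0 E=0 S=0 W=0
Car 7 crosses at step 11

11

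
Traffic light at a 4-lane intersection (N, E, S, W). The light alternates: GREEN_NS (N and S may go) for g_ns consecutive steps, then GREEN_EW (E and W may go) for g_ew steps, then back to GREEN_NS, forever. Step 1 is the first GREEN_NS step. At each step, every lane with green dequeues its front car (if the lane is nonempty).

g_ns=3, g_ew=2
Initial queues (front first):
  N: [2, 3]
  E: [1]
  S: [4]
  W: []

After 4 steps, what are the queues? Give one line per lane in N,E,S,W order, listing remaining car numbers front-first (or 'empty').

Step 1 [NS]: N:car2-GO,E:wait,S:car4-GO,W:wait | queues: N=1 E=1 S=0 W=0
Step 2 [NS]: N:car3-GO,E:wait,S:empty,W:wait | queues: N=0 E=1 S=0 W=0
Step 3 [NS]: N:empty,E:wait,S:empty,W:wait | queues: N=0 E=1 S=0 W=0
Step 4 [EW]: N:wait,E:car1-GO,S:wait,W:empty | queues: N=0 E=0 S=0 W=0

N: empty
E: empty
S: empty
W: empty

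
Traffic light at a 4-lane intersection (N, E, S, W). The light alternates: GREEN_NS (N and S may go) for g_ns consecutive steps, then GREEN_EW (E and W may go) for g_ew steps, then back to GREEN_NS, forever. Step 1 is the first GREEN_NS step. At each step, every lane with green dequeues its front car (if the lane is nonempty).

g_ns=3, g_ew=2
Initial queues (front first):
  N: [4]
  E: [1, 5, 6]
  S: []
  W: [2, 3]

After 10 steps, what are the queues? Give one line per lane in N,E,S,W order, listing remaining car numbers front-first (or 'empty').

Step 1 [NS]: N:car4-GO,E:wait,S:empty,W:wait | queues: N=0 E=3 S=0 W=2
Step 2 [NS]: N:empty,E:wait,S:empty,W:wait | queues: N=0 E=3 S=0 W=2
Step 3 [NS]: N:empty,E:wait,S:empty,W:wait | queues: N=0 E=3 S=0 W=2
Step 4 [EW]: N:wait,E:car1-GO,S:wait,W:car2-GO | queues: N=0 E=2 S=0 W=1
Step 5 [EW]: N:wait,E:car5-GO,S:wait,W:car3-GO | queues: N=0 E=1 S=0 W=0
Step 6 [NS]: N:empty,E:wait,S:empty,W:wait | queues: N=0 E=1 S=0 W=0
Step 7 [NS]: N:empty,E:wait,S:empty,W:wait | queues: N=0 E=1 S=0 W=0
Step 8 [NS]: N:empty,E:wait,S:empty,W:wait | queues: N=0 E=1 S=0 W=0
Step 9 [EW]: N:wait,E:car6-GO,S:wait,W:empty | queues: N=0 E=0 S=0 W=0

N: empty
E: empty
S: empty
W: empty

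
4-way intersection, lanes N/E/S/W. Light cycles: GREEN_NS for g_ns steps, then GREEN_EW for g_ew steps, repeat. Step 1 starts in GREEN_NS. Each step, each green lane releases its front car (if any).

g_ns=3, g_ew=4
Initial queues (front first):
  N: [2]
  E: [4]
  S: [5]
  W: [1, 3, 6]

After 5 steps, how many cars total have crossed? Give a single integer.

Step 1 [NS]: N:car2-GO,E:wait,S:car5-GO,W:wait | queues: N=0 E=1 S=0 W=3
Step 2 [NS]: N:empty,E:wait,S:empty,W:wait | queues: N=0 E=1 S=0 W=3
Step 3 [NS]: N:empty,E:wait,S:empty,W:wait | queues: N=0 E=1 S=0 W=3
Step 4 [EW]: N:wait,E:car4-GO,S:wait,W:car1-GO | queues: N=0 E=0 S=0 W=2
Step 5 [EW]: N:wait,E:empty,S:wait,W:car3-GO | queues: N=0 E=0 S=0 W=1
Cars crossed by step 5: 5

Answer: 5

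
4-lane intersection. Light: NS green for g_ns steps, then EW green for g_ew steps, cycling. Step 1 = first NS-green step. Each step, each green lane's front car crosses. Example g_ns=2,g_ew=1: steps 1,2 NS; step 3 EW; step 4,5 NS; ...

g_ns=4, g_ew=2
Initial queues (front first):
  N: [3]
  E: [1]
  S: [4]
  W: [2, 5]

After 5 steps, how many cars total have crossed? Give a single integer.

Answer: 4

Derivation:
Step 1 [NS]: N:car3-GO,E:wait,S:car4-GO,W:wait | queues: N=0 E=1 S=0 W=2
Step 2 [NS]: N:empty,E:wait,S:empty,W:wait | queues: N=0 E=1 S=0 W=2
Step 3 [NS]: N:empty,E:wait,S:empty,W:wait | queues: N=0 E=1 S=0 W=2
Step 4 [NS]: N:empty,E:wait,S:empty,W:wait | queues: N=0 E=1 S=0 W=2
Step 5 [EW]: N:wait,E:car1-GO,S:wait,W:car2-GO | queues: N=0 E=0 S=0 W=1
Cars crossed by step 5: 4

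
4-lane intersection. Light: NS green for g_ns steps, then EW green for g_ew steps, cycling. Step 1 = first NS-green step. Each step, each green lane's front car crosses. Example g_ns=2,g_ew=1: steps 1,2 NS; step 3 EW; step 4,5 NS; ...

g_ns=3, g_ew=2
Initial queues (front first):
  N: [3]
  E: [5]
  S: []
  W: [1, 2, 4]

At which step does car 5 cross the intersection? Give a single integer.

Step 1 [NS]: N:car3-GO,E:wait,S:empty,W:wait | queues: N=0 E=1 S=0 W=3
Step 2 [NS]: N:empty,E:wait,S:empty,W:wait | queues: N=0 E=1 S=0 W=3
Step 3 [NS]: N:empty,E:wait,S:empty,W:wait | queues: N=0 E=1 S=0 W=3
Step 4 [EW]: N:wait,E:car5-GO,S:wait,W:car1-GO | queues: N=0 E=0 S=0 W=2
Step 5 [EW]: N:wait,E:empty,S:wait,W:car2-GO | queues: N=0 E=0 S=0 W=1
Step 6 [NS]: N:empty,E:wait,S:empty,W:wait | queues: N=0 E=0 S=0 W=1
Step 7 [NS]: N:empty,E:wait,S:empty,W:wait | queues: N=0 E=0 S=0 W=1
Step 8 [NS]: N:empty,E:wait,S:empty,W:wait | queues: N=0 E=0 S=0 W=1
Step 9 [EW]: N:wait,E:empty,S:wait,W:car4-GO | queues: N=0 E=0 S=0 W=0
Car 5 crosses at step 4

4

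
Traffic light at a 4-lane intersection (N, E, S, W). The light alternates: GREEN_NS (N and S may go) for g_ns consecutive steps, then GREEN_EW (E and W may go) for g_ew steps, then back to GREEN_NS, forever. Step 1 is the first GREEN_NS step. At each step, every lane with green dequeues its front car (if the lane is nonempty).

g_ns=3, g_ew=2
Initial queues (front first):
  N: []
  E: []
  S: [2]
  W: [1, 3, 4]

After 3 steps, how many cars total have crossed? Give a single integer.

Answer: 1

Derivation:
Step 1 [NS]: N:empty,E:wait,S:car2-GO,W:wait | queues: N=0 E=0 S=0 W=3
Step 2 [NS]: N:empty,E:wait,S:empty,W:wait | queues: N=0 E=0 S=0 W=3
Step 3 [NS]: N:empty,E:wait,S:empty,W:wait | queues: N=0 E=0 S=0 W=3
Cars crossed by step 3: 1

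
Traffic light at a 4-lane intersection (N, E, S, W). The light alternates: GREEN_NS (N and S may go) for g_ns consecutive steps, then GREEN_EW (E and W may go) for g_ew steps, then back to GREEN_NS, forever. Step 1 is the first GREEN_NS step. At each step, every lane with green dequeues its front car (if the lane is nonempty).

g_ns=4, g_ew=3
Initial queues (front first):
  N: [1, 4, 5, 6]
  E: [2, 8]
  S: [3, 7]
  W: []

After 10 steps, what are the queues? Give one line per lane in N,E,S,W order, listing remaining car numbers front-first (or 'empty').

Step 1 [NS]: N:car1-GO,E:wait,S:car3-GO,W:wait | queues: N=3 E=2 S=1 W=0
Step 2 [NS]: N:car4-GO,E:wait,S:car7-GO,W:wait | queues: N=2 E=2 S=0 W=0
Step 3 [NS]: N:car5-GO,E:wait,S:empty,W:wait | queues: N=1 E=2 S=0 W=0
Step 4 [NS]: N:car6-GO,E:wait,S:empty,W:wait | queues: N=0 E=2 S=0 W=0
Step 5 [EW]: N:wait,E:car2-GO,S:wait,W:empty | queues: N=0 E=1 S=0 W=0
Step 6 [EW]: N:wait,E:car8-GO,S:wait,W:empty | queues: N=0 E=0 S=0 W=0

N: empty
E: empty
S: empty
W: empty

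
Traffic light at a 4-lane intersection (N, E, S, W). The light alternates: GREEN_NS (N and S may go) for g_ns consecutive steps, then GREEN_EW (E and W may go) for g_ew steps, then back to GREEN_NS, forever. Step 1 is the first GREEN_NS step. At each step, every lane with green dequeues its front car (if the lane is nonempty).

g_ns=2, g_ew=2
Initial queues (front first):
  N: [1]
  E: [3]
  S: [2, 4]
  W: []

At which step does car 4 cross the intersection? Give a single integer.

Step 1 [NS]: N:car1-GO,E:wait,S:car2-GO,W:wait | queues: N=0 E=1 S=1 W=0
Step 2 [NS]: N:empty,E:wait,S:car4-GO,W:wait | queues: N=0 E=1 S=0 W=0
Step 3 [EW]: N:wait,E:car3-GO,S:wait,W:empty | queues: N=0 E=0 S=0 W=0
Car 4 crosses at step 2

2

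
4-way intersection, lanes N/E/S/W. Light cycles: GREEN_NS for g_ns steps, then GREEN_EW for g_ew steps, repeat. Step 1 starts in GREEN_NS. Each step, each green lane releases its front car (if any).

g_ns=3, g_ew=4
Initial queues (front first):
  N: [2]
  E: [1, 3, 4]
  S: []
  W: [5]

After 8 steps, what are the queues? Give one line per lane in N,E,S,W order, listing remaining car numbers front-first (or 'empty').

Step 1 [NS]: N:car2-GO,E:wait,S:empty,W:wait | queues: N=0 E=3 S=0 W=1
Step 2 [NS]: N:empty,E:wait,S:empty,W:wait | queues: N=0 E=3 S=0 W=1
Step 3 [NS]: N:empty,E:wait,S:empty,W:wait | queues: N=0 E=3 S=0 W=1
Step 4 [EW]: N:wait,E:car1-GO,S:wait,W:car5-GO | queues: N=0 E=2 S=0 W=0
Step 5 [EW]: N:wait,E:car3-GO,S:wait,W:empty | queues: N=0 E=1 S=0 W=0
Step 6 [EW]: N:wait,E:car4-GO,S:wait,W:empty | queues: N=0 E=0 S=0 W=0

N: empty
E: empty
S: empty
W: empty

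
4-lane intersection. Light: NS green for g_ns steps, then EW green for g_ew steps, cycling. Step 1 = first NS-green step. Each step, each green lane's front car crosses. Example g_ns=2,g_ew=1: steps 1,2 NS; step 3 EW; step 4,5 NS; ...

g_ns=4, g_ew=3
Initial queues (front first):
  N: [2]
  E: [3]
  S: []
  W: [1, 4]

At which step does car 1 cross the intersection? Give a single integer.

Step 1 [NS]: N:car2-GO,E:wait,S:empty,W:wait | queues: N=0 E=1 S=0 W=2
Step 2 [NS]: N:empty,E:wait,S:empty,W:wait | queues: N=0 E=1 S=0 W=2
Step 3 [NS]: N:empty,E:wait,S:empty,W:wait | queues: N=0 E=1 S=0 W=2
Step 4 [NS]: N:empty,E:wait,S:empty,W:wait | queues: N=0 E=1 S=0 W=2
Step 5 [EW]: N:wait,E:car3-GO,S:wait,W:car1-GO | queues: N=0 E=0 S=0 W=1
Step 6 [EW]: N:wait,E:empty,S:wait,W:car4-GO | queues: N=0 E=0 S=0 W=0
Car 1 crosses at step 5

5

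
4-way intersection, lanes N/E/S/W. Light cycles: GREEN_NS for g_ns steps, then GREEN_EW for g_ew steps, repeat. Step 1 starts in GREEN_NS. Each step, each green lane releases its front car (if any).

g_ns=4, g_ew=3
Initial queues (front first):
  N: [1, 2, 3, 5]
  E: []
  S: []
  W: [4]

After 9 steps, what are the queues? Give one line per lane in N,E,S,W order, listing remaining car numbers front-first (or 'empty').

Step 1 [NS]: N:car1-GO,E:wait,S:empty,W:wait | queues: N=3 E=0 S=0 W=1
Step 2 [NS]: N:car2-GO,E:wait,S:empty,W:wait | queues: N=2 E=0 S=0 W=1
Step 3 [NS]: N:car3-GO,E:wait,S:empty,W:wait | queues: N=1 E=0 S=0 W=1
Step 4 [NS]: N:car5-GO,E:wait,S:empty,W:wait | queues: N=0 E=0 S=0 W=1
Step 5 [EW]: N:wait,E:empty,S:wait,W:car4-GO | queues: N=0 E=0 S=0 W=0

N: empty
E: empty
S: empty
W: empty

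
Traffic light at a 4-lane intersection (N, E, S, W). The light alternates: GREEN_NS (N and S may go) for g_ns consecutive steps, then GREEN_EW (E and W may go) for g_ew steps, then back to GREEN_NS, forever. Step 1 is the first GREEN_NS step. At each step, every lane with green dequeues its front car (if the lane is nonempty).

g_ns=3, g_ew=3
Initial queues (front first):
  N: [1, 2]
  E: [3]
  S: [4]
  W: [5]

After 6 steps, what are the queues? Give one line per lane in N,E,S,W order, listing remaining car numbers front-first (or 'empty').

Step 1 [NS]: N:car1-GO,E:wait,S:car4-GO,W:wait | queues: N=1 E=1 S=0 W=1
Step 2 [NS]: N:car2-GO,E:wait,S:empty,W:wait | queues: N=0 E=1 S=0 W=1
Step 3 [NS]: N:empty,E:wait,S:empty,W:wait | queues: N=0 E=1 S=0 W=1
Step 4 [EW]: N:wait,E:car3-GO,S:wait,W:car5-GO | queues: N=0 E=0 S=0 W=0

N: empty
E: empty
S: empty
W: empty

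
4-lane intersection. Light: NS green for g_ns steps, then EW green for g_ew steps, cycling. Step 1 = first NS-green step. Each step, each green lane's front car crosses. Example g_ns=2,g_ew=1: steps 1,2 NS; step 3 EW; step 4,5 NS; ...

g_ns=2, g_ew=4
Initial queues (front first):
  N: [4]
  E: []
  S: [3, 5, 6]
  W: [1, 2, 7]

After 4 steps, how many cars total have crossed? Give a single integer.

Answer: 5

Derivation:
Step 1 [NS]: N:car4-GO,E:wait,S:car3-GO,W:wait | queues: N=0 E=0 S=2 W=3
Step 2 [NS]: N:empty,E:wait,S:car5-GO,W:wait | queues: N=0 E=0 S=1 W=3
Step 3 [EW]: N:wait,E:empty,S:wait,W:car1-GO | queues: N=0 E=0 S=1 W=2
Step 4 [EW]: N:wait,E:empty,S:wait,W:car2-GO | queues: N=0 E=0 S=1 W=1
Cars crossed by step 4: 5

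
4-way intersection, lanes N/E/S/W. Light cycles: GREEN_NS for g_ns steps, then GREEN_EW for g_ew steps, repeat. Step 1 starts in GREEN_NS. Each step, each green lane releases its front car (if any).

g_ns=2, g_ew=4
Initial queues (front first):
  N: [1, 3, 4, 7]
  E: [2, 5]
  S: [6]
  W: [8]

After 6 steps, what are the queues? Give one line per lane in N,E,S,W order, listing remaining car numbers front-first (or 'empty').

Step 1 [NS]: N:car1-GO,E:wait,S:car6-GO,W:wait | queues: N=3 E=2 S=0 W=1
Step 2 [NS]: N:car3-GO,E:wait,S:empty,W:wait | queues: N=2 E=2 S=0 W=1
Step 3 [EW]: N:wait,E:car2-GO,S:wait,W:car8-GO | queues: N=2 E=1 S=0 W=0
Step 4 [EW]: N:wait,E:car5-GO,S:wait,W:empty | queues: N=2 E=0 S=0 W=0
Step 5 [EW]: N:wait,E:empty,S:wait,W:empty | queues: N=2 E=0 S=0 W=0
Step 6 [EW]: N:wait,E:empty,S:wait,W:empty | queues: N=2 E=0 S=0 W=0

N: 4 7
E: empty
S: empty
W: empty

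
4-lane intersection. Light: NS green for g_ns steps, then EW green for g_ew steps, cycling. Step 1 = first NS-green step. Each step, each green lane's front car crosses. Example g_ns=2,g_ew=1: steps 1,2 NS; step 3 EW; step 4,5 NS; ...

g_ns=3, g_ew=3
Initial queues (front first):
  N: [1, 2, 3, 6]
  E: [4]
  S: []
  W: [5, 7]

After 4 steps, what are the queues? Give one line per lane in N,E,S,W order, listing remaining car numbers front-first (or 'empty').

Step 1 [NS]: N:car1-GO,E:wait,S:empty,W:wait | queues: N=3 E=1 S=0 W=2
Step 2 [NS]: N:car2-GO,E:wait,S:empty,W:wait | queues: N=2 E=1 S=0 W=2
Step 3 [NS]: N:car3-GO,E:wait,S:empty,W:wait | queues: N=1 E=1 S=0 W=2
Step 4 [EW]: N:wait,E:car4-GO,S:wait,W:car5-GO | queues: N=1 E=0 S=0 W=1

N: 6
E: empty
S: empty
W: 7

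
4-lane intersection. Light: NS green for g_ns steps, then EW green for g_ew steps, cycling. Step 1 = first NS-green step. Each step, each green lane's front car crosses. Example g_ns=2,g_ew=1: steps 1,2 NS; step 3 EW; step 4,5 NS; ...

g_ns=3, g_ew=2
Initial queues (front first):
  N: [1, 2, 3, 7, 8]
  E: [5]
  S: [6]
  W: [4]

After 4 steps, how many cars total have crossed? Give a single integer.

Answer: 6

Derivation:
Step 1 [NS]: N:car1-GO,E:wait,S:car6-GO,W:wait | queues: N=4 E=1 S=0 W=1
Step 2 [NS]: N:car2-GO,E:wait,S:empty,W:wait | queues: N=3 E=1 S=0 W=1
Step 3 [NS]: N:car3-GO,E:wait,S:empty,W:wait | queues: N=2 E=1 S=0 W=1
Step 4 [EW]: N:wait,E:car5-GO,S:wait,W:car4-GO | queues: N=2 E=0 S=0 W=0
Cars crossed by step 4: 6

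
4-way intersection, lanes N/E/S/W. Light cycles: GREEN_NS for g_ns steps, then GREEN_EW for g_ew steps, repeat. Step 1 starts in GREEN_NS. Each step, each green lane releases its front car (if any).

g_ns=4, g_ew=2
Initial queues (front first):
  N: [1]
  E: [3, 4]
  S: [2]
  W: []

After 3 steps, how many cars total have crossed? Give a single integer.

Step 1 [NS]: N:car1-GO,E:wait,S:car2-GO,W:wait | queues: N=0 E=2 S=0 W=0
Step 2 [NS]: N:empty,E:wait,S:empty,W:wait | queues: N=0 E=2 S=0 W=0
Step 3 [NS]: N:empty,E:wait,S:empty,W:wait | queues: N=0 E=2 S=0 W=0
Cars crossed by step 3: 2

Answer: 2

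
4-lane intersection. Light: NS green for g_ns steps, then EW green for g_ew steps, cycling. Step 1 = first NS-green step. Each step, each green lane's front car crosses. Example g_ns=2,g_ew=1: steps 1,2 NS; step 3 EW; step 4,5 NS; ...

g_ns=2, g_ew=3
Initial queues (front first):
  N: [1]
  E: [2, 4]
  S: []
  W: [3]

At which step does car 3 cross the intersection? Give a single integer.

Step 1 [NS]: N:car1-GO,E:wait,S:empty,W:wait | queues: N=0 E=2 S=0 W=1
Step 2 [NS]: N:empty,E:wait,S:empty,W:wait | queues: N=0 E=2 S=0 W=1
Step 3 [EW]: N:wait,E:car2-GO,S:wait,W:car3-GO | queues: N=0 E=1 S=0 W=0
Step 4 [EW]: N:wait,E:car4-GO,S:wait,W:empty | queues: N=0 E=0 S=0 W=0
Car 3 crosses at step 3

3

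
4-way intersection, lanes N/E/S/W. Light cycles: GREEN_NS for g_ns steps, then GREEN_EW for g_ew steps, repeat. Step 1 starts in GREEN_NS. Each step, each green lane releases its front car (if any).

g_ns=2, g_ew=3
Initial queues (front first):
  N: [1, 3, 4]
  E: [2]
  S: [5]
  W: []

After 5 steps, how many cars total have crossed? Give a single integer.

Answer: 4

Derivation:
Step 1 [NS]: N:car1-GO,E:wait,S:car5-GO,W:wait | queues: N=2 E=1 S=0 W=0
Step 2 [NS]: N:car3-GO,E:wait,S:empty,W:wait | queues: N=1 E=1 S=0 W=0
Step 3 [EW]: N:wait,E:car2-GO,S:wait,W:empty | queues: N=1 E=0 S=0 W=0
Step 4 [EW]: N:wait,E:empty,S:wait,W:empty | queues: N=1 E=0 S=0 W=0
Step 5 [EW]: N:wait,E:empty,S:wait,W:empty | queues: N=1 E=0 S=0 W=0
Cars crossed by step 5: 4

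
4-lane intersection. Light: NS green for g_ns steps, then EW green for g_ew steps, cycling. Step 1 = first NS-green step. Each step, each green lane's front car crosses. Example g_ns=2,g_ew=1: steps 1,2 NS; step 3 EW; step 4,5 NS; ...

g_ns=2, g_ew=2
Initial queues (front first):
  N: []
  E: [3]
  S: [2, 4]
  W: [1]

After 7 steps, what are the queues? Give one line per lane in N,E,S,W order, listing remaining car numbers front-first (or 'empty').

Step 1 [NS]: N:empty,E:wait,S:car2-GO,W:wait | queues: N=0 E=1 S=1 W=1
Step 2 [NS]: N:empty,E:wait,S:car4-GO,W:wait | queues: N=0 E=1 S=0 W=1
Step 3 [EW]: N:wait,E:car3-GO,S:wait,W:car1-GO | queues: N=0 E=0 S=0 W=0

N: empty
E: empty
S: empty
W: empty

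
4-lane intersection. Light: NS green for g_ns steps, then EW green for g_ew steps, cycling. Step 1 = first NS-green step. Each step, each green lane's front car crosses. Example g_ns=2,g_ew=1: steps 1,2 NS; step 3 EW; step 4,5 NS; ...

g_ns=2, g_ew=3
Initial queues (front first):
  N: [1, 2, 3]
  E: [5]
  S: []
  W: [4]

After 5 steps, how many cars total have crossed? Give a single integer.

Step 1 [NS]: N:car1-GO,E:wait,S:empty,W:wait | queues: N=2 E=1 S=0 W=1
Step 2 [NS]: N:car2-GO,E:wait,S:empty,W:wait | queues: N=1 E=1 S=0 W=1
Step 3 [EW]: N:wait,E:car5-GO,S:wait,W:car4-GO | queues: N=1 E=0 S=0 W=0
Step 4 [EW]: N:wait,E:empty,S:wait,W:empty | queues: N=1 E=0 S=0 W=0
Step 5 [EW]: N:wait,E:empty,S:wait,W:empty | queues: N=1 E=0 S=0 W=0
Cars crossed by step 5: 4

Answer: 4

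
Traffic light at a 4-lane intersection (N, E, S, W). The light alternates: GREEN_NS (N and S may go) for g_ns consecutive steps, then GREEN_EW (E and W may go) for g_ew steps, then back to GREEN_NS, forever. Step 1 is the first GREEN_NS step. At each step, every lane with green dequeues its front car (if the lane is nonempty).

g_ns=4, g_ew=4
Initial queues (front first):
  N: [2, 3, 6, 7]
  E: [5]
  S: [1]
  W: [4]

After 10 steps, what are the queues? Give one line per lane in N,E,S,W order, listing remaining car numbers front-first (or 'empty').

Step 1 [NS]: N:car2-GO,E:wait,S:car1-GO,W:wait | queues: N=3 E=1 S=0 W=1
Step 2 [NS]: N:car3-GO,E:wait,S:empty,W:wait | queues: N=2 E=1 S=0 W=1
Step 3 [NS]: N:car6-GO,E:wait,S:empty,W:wait | queues: N=1 E=1 S=0 W=1
Step 4 [NS]: N:car7-GO,E:wait,S:empty,W:wait | queues: N=0 E=1 S=0 W=1
Step 5 [EW]: N:wait,E:car5-GO,S:wait,W:car4-GO | queues: N=0 E=0 S=0 W=0

N: empty
E: empty
S: empty
W: empty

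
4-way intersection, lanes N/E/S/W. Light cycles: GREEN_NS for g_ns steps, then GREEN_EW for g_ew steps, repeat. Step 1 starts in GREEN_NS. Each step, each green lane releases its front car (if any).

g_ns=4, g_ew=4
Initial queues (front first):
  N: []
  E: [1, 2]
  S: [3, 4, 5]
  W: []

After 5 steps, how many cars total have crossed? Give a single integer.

Step 1 [NS]: N:empty,E:wait,S:car3-GO,W:wait | queues: N=0 E=2 S=2 W=0
Step 2 [NS]: N:empty,E:wait,S:car4-GO,W:wait | queues: N=0 E=2 S=1 W=0
Step 3 [NS]: N:empty,E:wait,S:car5-GO,W:wait | queues: N=0 E=2 S=0 W=0
Step 4 [NS]: N:empty,E:wait,S:empty,W:wait | queues: N=0 E=2 S=0 W=0
Step 5 [EW]: N:wait,E:car1-GO,S:wait,W:empty | queues: N=0 E=1 S=0 W=0
Cars crossed by step 5: 4

Answer: 4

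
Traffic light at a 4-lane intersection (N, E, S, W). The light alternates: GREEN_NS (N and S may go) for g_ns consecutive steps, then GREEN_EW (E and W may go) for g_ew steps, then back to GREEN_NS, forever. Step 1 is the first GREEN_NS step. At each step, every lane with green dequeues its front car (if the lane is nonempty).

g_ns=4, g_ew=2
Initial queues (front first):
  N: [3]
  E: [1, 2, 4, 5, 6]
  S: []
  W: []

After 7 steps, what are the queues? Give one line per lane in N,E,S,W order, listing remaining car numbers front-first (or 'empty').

Step 1 [NS]: N:car3-GO,E:wait,S:empty,W:wait | queues: N=0 E=5 S=0 W=0
Step 2 [NS]: N:empty,E:wait,S:empty,W:wait | queues: N=0 E=5 S=0 W=0
Step 3 [NS]: N:empty,E:wait,S:empty,W:wait | queues: N=0 E=5 S=0 W=0
Step 4 [NS]: N:empty,E:wait,S:empty,W:wait | queues: N=0 E=5 S=0 W=0
Step 5 [EW]: N:wait,E:car1-GO,S:wait,W:empty | queues: N=0 E=4 S=0 W=0
Step 6 [EW]: N:wait,E:car2-GO,S:wait,W:empty | queues: N=0 E=3 S=0 W=0
Step 7 [NS]: N:empty,E:wait,S:empty,W:wait | queues: N=0 E=3 S=0 W=0

N: empty
E: 4 5 6
S: empty
W: empty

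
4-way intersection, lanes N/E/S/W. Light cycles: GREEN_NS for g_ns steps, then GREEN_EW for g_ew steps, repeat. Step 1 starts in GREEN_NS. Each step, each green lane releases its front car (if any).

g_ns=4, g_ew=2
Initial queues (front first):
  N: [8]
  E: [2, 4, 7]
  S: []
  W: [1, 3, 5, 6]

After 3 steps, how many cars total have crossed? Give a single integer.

Step 1 [NS]: N:car8-GO,E:wait,S:empty,W:wait | queues: N=0 E=3 S=0 W=4
Step 2 [NS]: N:empty,E:wait,S:empty,W:wait | queues: N=0 E=3 S=0 W=4
Step 3 [NS]: N:empty,E:wait,S:empty,W:wait | queues: N=0 E=3 S=0 W=4
Cars crossed by step 3: 1

Answer: 1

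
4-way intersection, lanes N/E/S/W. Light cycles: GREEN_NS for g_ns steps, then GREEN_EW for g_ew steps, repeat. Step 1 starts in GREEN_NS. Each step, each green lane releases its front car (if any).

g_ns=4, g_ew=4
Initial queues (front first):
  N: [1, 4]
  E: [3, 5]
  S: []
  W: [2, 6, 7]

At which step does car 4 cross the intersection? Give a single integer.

Step 1 [NS]: N:car1-GO,E:wait,S:empty,W:wait | queues: N=1 E=2 S=0 W=3
Step 2 [NS]: N:car4-GO,E:wait,S:empty,W:wait | queues: N=0 E=2 S=0 W=3
Step 3 [NS]: N:empty,E:wait,S:empty,W:wait | queues: N=0 E=2 S=0 W=3
Step 4 [NS]: N:empty,E:wait,S:empty,W:wait | queues: N=0 E=2 S=0 W=3
Step 5 [EW]: N:wait,E:car3-GO,S:wait,W:car2-GO | queues: N=0 E=1 S=0 W=2
Step 6 [EW]: N:wait,E:car5-GO,S:wait,W:car6-GO | queues: N=0 E=0 S=0 W=1
Step 7 [EW]: N:wait,E:empty,S:wait,W:car7-GO | queues: N=0 E=0 S=0 W=0
Car 4 crosses at step 2

2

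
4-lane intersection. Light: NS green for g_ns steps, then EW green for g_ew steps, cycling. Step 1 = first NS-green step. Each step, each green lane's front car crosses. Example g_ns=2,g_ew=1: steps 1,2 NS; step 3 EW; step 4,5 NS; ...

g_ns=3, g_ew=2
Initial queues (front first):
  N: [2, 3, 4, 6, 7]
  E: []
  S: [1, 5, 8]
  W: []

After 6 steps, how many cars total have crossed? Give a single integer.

Step 1 [NS]: N:car2-GO,E:wait,S:car1-GO,W:wait | queues: N=4 E=0 S=2 W=0
Step 2 [NS]: N:car3-GO,E:wait,S:car5-GO,W:wait | queues: N=3 E=0 S=1 W=0
Step 3 [NS]: N:car4-GO,E:wait,S:car8-GO,W:wait | queues: N=2 E=0 S=0 W=0
Step 4 [EW]: N:wait,E:empty,S:wait,W:empty | queues: N=2 E=0 S=0 W=0
Step 5 [EW]: N:wait,E:empty,S:wait,W:empty | queues: N=2 E=0 S=0 W=0
Step 6 [NS]: N:car6-GO,E:wait,S:empty,W:wait | queues: N=1 E=0 S=0 W=0
Cars crossed by step 6: 7

Answer: 7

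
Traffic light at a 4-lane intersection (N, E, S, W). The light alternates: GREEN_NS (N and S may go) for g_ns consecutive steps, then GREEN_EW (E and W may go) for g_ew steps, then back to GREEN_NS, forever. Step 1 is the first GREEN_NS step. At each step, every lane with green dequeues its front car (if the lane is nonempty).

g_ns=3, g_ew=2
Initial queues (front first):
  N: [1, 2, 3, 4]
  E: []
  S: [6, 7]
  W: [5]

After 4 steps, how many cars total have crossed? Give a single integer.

Step 1 [NS]: N:car1-GO,E:wait,S:car6-GO,W:wait | queues: N=3 E=0 S=1 W=1
Step 2 [NS]: N:car2-GO,E:wait,S:car7-GO,W:wait | queues: N=2 E=0 S=0 W=1
Step 3 [NS]: N:car3-GO,E:wait,S:empty,W:wait | queues: N=1 E=0 S=0 W=1
Step 4 [EW]: N:wait,E:empty,S:wait,W:car5-GO | queues: N=1 E=0 S=0 W=0
Cars crossed by step 4: 6

Answer: 6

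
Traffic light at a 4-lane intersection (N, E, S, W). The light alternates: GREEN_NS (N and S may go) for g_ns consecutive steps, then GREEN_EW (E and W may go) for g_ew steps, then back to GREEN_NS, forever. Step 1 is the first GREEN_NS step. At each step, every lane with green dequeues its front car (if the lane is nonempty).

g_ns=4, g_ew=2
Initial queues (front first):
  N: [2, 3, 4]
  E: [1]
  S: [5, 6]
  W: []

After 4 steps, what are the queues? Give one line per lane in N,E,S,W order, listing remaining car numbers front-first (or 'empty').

Step 1 [NS]: N:car2-GO,E:wait,S:car5-GO,W:wait | queues: N=2 E=1 S=1 W=0
Step 2 [NS]: N:car3-GO,E:wait,S:car6-GO,W:wait | queues: N=1 E=1 S=0 W=0
Step 3 [NS]: N:car4-GO,E:wait,S:empty,W:wait | queues: N=0 E=1 S=0 W=0
Step 4 [NS]: N:empty,E:wait,S:empty,W:wait | queues: N=0 E=1 S=0 W=0

N: empty
E: 1
S: empty
W: empty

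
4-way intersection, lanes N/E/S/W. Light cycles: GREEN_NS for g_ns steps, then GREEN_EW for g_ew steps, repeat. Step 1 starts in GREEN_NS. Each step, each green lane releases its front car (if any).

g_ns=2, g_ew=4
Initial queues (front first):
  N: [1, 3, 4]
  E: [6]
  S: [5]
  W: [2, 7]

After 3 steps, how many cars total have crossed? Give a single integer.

Answer: 5

Derivation:
Step 1 [NS]: N:car1-GO,E:wait,S:car5-GO,W:wait | queues: N=2 E=1 S=0 W=2
Step 2 [NS]: N:car3-GO,E:wait,S:empty,W:wait | queues: N=1 E=1 S=0 W=2
Step 3 [EW]: N:wait,E:car6-GO,S:wait,W:car2-GO | queues: N=1 E=0 S=0 W=1
Cars crossed by step 3: 5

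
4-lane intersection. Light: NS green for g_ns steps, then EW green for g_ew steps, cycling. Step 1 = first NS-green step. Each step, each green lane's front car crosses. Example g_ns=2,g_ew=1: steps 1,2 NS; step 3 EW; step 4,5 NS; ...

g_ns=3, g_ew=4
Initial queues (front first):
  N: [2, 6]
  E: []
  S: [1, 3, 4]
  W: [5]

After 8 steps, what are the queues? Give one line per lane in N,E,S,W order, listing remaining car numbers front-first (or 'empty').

Step 1 [NS]: N:car2-GO,E:wait,S:car1-GO,W:wait | queues: N=1 E=0 S=2 W=1
Step 2 [NS]: N:car6-GO,E:wait,S:car3-GO,W:wait | queues: N=0 E=0 S=1 W=1
Step 3 [NS]: N:empty,E:wait,S:car4-GO,W:wait | queues: N=0 E=0 S=0 W=1
Step 4 [EW]: N:wait,E:empty,S:wait,W:car5-GO | queues: N=0 E=0 S=0 W=0

N: empty
E: empty
S: empty
W: empty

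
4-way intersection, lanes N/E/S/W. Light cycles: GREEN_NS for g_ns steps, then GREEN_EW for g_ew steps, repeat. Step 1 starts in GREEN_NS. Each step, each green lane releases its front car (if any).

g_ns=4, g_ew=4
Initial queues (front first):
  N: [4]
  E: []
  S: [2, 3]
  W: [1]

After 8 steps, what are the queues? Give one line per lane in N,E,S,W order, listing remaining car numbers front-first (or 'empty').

Step 1 [NS]: N:car4-GO,E:wait,S:car2-GO,W:wait | queues: N=0 E=0 S=1 W=1
Step 2 [NS]: N:empty,E:wait,S:car3-GO,W:wait | queues: N=0 E=0 S=0 W=1
Step 3 [NS]: N:empty,E:wait,S:empty,W:wait | queues: N=0 E=0 S=0 W=1
Step 4 [NS]: N:empty,E:wait,S:empty,W:wait | queues: N=0 E=0 S=0 W=1
Step 5 [EW]: N:wait,E:empty,S:wait,W:car1-GO | queues: N=0 E=0 S=0 W=0

N: empty
E: empty
S: empty
W: empty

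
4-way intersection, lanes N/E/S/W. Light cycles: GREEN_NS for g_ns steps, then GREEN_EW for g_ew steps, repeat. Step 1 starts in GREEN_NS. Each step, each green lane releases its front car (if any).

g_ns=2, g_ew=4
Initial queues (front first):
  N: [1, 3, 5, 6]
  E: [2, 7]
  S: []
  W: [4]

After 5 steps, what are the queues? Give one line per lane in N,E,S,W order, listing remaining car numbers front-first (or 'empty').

Step 1 [NS]: N:car1-GO,E:wait,S:empty,W:wait | queues: N=3 E=2 S=0 W=1
Step 2 [NS]: N:car3-GO,E:wait,S:empty,W:wait | queues: N=2 E=2 S=0 W=1
Step 3 [EW]: N:wait,E:car2-GO,S:wait,W:car4-GO | queues: N=2 E=1 S=0 W=0
Step 4 [EW]: N:wait,E:car7-GO,S:wait,W:empty | queues: N=2 E=0 S=0 W=0
Step 5 [EW]: N:wait,E:empty,S:wait,W:empty | queues: N=2 E=0 S=0 W=0

N: 5 6
E: empty
S: empty
W: empty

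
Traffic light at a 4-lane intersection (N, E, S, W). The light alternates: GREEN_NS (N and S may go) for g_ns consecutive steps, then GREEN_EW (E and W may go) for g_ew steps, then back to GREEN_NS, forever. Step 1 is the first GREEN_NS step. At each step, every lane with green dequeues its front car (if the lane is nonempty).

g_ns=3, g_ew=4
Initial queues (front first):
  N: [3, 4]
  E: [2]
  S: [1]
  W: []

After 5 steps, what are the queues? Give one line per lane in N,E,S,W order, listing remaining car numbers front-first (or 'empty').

Step 1 [NS]: N:car3-GO,E:wait,S:car1-GO,W:wait | queues: N=1 E=1 S=0 W=0
Step 2 [NS]: N:car4-GO,E:wait,S:empty,W:wait | queues: N=0 E=1 S=0 W=0
Step 3 [NS]: N:empty,E:wait,S:empty,W:wait | queues: N=0 E=1 S=0 W=0
Step 4 [EW]: N:wait,E:car2-GO,S:wait,W:empty | queues: N=0 E=0 S=0 W=0

N: empty
E: empty
S: empty
W: empty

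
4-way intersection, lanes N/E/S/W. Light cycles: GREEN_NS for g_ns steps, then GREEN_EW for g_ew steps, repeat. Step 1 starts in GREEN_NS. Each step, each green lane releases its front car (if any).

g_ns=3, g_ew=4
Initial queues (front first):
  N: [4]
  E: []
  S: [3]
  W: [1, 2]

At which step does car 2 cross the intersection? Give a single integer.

Step 1 [NS]: N:car4-GO,E:wait,S:car3-GO,W:wait | queues: N=0 E=0 S=0 W=2
Step 2 [NS]: N:empty,E:wait,S:empty,W:wait | queues: N=0 E=0 S=0 W=2
Step 3 [NS]: N:empty,E:wait,S:empty,W:wait | queues: N=0 E=0 S=0 W=2
Step 4 [EW]: N:wait,E:empty,S:wait,W:car1-GO | queues: N=0 E=0 S=0 W=1
Step 5 [EW]: N:wait,E:empty,S:wait,W:car2-GO | queues: N=0 E=0 S=0 W=0
Car 2 crosses at step 5

5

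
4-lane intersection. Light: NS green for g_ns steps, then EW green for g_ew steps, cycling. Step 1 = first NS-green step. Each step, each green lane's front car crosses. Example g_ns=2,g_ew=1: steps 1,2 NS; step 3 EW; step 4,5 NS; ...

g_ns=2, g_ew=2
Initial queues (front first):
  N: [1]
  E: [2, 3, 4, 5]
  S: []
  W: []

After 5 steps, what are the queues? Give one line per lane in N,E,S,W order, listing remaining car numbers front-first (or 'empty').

Step 1 [NS]: N:car1-GO,E:wait,S:empty,W:wait | queues: N=0 E=4 S=0 W=0
Step 2 [NS]: N:empty,E:wait,S:empty,W:wait | queues: N=0 E=4 S=0 W=0
Step 3 [EW]: N:wait,E:car2-GO,S:wait,W:empty | queues: N=0 E=3 S=0 W=0
Step 4 [EW]: N:wait,E:car3-GO,S:wait,W:empty | queues: N=0 E=2 S=0 W=0
Step 5 [NS]: N:empty,E:wait,S:empty,W:wait | queues: N=0 E=2 S=0 W=0

N: empty
E: 4 5
S: empty
W: empty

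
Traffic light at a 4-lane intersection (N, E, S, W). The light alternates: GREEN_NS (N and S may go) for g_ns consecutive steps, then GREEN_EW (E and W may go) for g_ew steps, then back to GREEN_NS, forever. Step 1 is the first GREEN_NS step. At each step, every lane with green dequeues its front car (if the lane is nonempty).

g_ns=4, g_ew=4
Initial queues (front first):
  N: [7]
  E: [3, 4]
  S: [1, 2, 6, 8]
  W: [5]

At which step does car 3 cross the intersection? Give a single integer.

Step 1 [NS]: N:car7-GO,E:wait,S:car1-GO,W:wait | queues: N=0 E=2 S=3 W=1
Step 2 [NS]: N:empty,E:wait,S:car2-GO,W:wait | queues: N=0 E=2 S=2 W=1
Step 3 [NS]: N:empty,E:wait,S:car6-GO,W:wait | queues: N=0 E=2 S=1 W=1
Step 4 [NS]: N:empty,E:wait,S:car8-GO,W:wait | queues: N=0 E=2 S=0 W=1
Step 5 [EW]: N:wait,E:car3-GO,S:wait,W:car5-GO | queues: N=0 E=1 S=0 W=0
Step 6 [EW]: N:wait,E:car4-GO,S:wait,W:empty | queues: N=0 E=0 S=0 W=0
Car 3 crosses at step 5

5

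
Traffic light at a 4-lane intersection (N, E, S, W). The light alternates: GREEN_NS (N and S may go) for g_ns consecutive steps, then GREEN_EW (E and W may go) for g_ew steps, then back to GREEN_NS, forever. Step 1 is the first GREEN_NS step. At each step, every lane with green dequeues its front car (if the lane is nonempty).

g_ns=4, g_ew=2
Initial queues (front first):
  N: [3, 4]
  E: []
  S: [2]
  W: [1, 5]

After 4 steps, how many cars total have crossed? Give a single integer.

Answer: 3

Derivation:
Step 1 [NS]: N:car3-GO,E:wait,S:car2-GO,W:wait | queues: N=1 E=0 S=0 W=2
Step 2 [NS]: N:car4-GO,E:wait,S:empty,W:wait | queues: N=0 E=0 S=0 W=2
Step 3 [NS]: N:empty,E:wait,S:empty,W:wait | queues: N=0 E=0 S=0 W=2
Step 4 [NS]: N:empty,E:wait,S:empty,W:wait | queues: N=0 E=0 S=0 W=2
Cars crossed by step 4: 3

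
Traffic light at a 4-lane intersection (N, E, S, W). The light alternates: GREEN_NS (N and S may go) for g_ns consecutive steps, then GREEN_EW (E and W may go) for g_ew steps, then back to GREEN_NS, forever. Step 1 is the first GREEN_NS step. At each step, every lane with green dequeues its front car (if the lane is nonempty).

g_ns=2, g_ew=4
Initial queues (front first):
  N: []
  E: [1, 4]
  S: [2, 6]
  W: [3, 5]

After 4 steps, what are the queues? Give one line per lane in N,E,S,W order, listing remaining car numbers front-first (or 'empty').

Step 1 [NS]: N:empty,E:wait,S:car2-GO,W:wait | queues: N=0 E=2 S=1 W=2
Step 2 [NS]: N:empty,E:wait,S:car6-GO,W:wait | queues: N=0 E=2 S=0 W=2
Step 3 [EW]: N:wait,E:car1-GO,S:wait,W:car3-GO | queues: N=0 E=1 S=0 W=1
Step 4 [EW]: N:wait,E:car4-GO,S:wait,W:car5-GO | queues: N=0 E=0 S=0 W=0

N: empty
E: empty
S: empty
W: empty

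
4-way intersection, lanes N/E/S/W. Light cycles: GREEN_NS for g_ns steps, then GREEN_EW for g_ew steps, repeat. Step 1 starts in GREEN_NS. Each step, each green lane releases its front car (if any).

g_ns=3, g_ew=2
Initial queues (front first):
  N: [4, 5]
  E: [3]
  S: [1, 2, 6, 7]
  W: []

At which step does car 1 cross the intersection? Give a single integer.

Step 1 [NS]: N:car4-GO,E:wait,S:car1-GO,W:wait | queues: N=1 E=1 S=3 W=0
Step 2 [NS]: N:car5-GO,E:wait,S:car2-GO,W:wait | queues: N=0 E=1 S=2 W=0
Step 3 [NS]: N:empty,E:wait,S:car6-GO,W:wait | queues: N=0 E=1 S=1 W=0
Step 4 [EW]: N:wait,E:car3-GO,S:wait,W:empty | queues: N=0 E=0 S=1 W=0
Step 5 [EW]: N:wait,E:empty,S:wait,W:empty | queues: N=0 E=0 S=1 W=0
Step 6 [NS]: N:empty,E:wait,S:car7-GO,W:wait | queues: N=0 E=0 S=0 W=0
Car 1 crosses at step 1

1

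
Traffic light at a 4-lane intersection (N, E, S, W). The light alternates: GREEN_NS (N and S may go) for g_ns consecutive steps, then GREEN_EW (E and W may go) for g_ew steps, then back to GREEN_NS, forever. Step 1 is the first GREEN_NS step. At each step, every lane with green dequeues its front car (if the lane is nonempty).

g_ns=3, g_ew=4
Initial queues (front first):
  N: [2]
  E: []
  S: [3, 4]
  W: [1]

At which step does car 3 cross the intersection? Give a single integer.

Step 1 [NS]: N:car2-GO,E:wait,S:car3-GO,W:wait | queues: N=0 E=0 S=1 W=1
Step 2 [NS]: N:empty,E:wait,S:car4-GO,W:wait | queues: N=0 E=0 S=0 W=1
Step 3 [NS]: N:empty,E:wait,S:empty,W:wait | queues: N=0 E=0 S=0 W=1
Step 4 [EW]: N:wait,E:empty,S:wait,W:car1-GO | queues: N=0 E=0 S=0 W=0
Car 3 crosses at step 1

1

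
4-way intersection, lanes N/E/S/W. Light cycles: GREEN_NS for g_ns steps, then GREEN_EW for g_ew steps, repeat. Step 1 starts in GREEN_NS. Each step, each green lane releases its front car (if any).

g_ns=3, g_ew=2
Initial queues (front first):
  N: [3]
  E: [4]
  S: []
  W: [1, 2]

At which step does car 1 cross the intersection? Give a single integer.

Step 1 [NS]: N:car3-GO,E:wait,S:empty,W:wait | queues: N=0 E=1 S=0 W=2
Step 2 [NS]: N:empty,E:wait,S:empty,W:wait | queues: N=0 E=1 S=0 W=2
Step 3 [NS]: N:empty,E:wait,S:empty,W:wait | queues: N=0 E=1 S=0 W=2
Step 4 [EW]: N:wait,E:car4-GO,S:wait,W:car1-GO | queues: N=0 E=0 S=0 W=1
Step 5 [EW]: N:wait,E:empty,S:wait,W:car2-GO | queues: N=0 E=0 S=0 W=0
Car 1 crosses at step 4

4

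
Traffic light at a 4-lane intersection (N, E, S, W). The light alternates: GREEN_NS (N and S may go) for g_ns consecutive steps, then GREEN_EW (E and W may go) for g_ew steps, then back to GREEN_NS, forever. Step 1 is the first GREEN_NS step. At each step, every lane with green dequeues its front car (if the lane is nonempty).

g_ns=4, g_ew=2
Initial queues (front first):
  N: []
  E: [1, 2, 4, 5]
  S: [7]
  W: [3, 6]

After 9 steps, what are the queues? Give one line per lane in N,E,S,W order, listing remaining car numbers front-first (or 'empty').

Step 1 [NS]: N:empty,E:wait,S:car7-GO,W:wait | queues: N=0 E=4 S=0 W=2
Step 2 [NS]: N:empty,E:wait,S:empty,W:wait | queues: N=0 E=4 S=0 W=2
Step 3 [NS]: N:empty,E:wait,S:empty,W:wait | queues: N=0 E=4 S=0 W=2
Step 4 [NS]: N:empty,E:wait,S:empty,W:wait | queues: N=0 E=4 S=0 W=2
Step 5 [EW]: N:wait,E:car1-GO,S:wait,W:car3-GO | queues: N=0 E=3 S=0 W=1
Step 6 [EW]: N:wait,E:car2-GO,S:wait,W:car6-GO | queues: N=0 E=2 S=0 W=0
Step 7 [NS]: N:empty,E:wait,S:empty,W:wait | queues: N=0 E=2 S=0 W=0
Step 8 [NS]: N:empty,E:wait,S:empty,W:wait | queues: N=0 E=2 S=0 W=0
Step 9 [NS]: N:empty,E:wait,S:empty,W:wait | queues: N=0 E=2 S=0 W=0

N: empty
E: 4 5
S: empty
W: empty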